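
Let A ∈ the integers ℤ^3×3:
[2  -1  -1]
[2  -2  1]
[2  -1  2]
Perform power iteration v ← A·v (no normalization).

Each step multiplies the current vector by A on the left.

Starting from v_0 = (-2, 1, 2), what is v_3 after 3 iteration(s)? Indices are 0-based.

v_0 = (-2, 1, 2).
v_1 = A·v_0 = (-7, -4, -1).
v_2 = A·v_1 = (-9, -7, -12).
v_3 = A·v_2 = (1, -16, -35).

v_3 = (1, -16, -35)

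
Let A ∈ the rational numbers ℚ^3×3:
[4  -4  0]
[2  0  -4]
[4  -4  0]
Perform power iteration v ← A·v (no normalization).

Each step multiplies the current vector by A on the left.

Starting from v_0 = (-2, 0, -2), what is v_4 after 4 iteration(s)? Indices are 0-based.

v_0 = (-2, 0, -2).
v_1 = A·v_0 = (-8, 4, -8).
v_2 = A·v_1 = (-48, 16, -48).
v_3 = A·v_2 = (-256, 96, -256).
v_4 = A·v_3 = (-1408, 512, -1408).

v_4 = (-1408, 512, -1408)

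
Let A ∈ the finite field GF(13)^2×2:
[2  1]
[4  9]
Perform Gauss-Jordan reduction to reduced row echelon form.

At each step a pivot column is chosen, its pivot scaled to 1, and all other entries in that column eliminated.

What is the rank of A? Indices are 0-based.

rank = 2

[1] R0 /= 2  ⇒  (1, 7)
     R1 -= 4·R0  ⇒  (0, 7)
[2] R1 /= 7  ⇒  (0, 1)
     R0 -= 7·R1  ⇒  (1, 0)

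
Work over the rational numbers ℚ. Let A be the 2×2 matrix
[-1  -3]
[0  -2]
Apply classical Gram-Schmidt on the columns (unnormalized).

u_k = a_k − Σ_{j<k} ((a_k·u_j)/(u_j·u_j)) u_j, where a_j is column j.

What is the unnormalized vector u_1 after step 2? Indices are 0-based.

u_1 = (0, -2)

Step 1: u_0 = a_0 = (-1, 0).
Step 2: u_1 = a_1 − (3)·u_0 = (0, -2).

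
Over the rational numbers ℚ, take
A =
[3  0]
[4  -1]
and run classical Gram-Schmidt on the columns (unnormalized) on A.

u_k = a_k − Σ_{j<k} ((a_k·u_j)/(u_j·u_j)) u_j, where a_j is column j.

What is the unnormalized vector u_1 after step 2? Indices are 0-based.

u_1 = (12/25, -9/25)

Step 1: u_0 = a_0 = (3, 4).
Step 2: u_1 = a_1 − (-4/25)·u_0 = (12/25, -9/25).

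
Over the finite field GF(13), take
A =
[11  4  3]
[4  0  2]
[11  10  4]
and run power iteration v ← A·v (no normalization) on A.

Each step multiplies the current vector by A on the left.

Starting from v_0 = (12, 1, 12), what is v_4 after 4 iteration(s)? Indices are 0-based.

v_0 = (12, 1, 12).
v_1 = A·v_0 = (3, 7, 8).
v_2 = A·v_1 = (7, 2, 5).
v_3 = A·v_2 = (9, 12, 0).
v_4 = A·v_3 = (4, 10, 11).

v_4 = (4, 10, 11)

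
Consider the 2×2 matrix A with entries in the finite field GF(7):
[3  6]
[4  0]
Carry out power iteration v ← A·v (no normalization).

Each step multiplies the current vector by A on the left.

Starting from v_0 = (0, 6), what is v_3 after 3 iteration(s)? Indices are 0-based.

v_0 = (0, 6).
v_1 = A·v_0 = (1, 0).
v_2 = A·v_1 = (3, 4).
v_3 = A·v_2 = (5, 5).

v_3 = (5, 5)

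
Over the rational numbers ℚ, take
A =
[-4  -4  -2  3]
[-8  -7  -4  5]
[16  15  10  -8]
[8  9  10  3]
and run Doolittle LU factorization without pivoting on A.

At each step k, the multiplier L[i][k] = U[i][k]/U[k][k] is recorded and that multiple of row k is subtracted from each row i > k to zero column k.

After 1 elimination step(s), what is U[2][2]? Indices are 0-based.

[col 0] pivot -4
  R1 -= 2*R0 → (0, 1, 0, -1)  (L[1][0] := 2)
  R2 -= -4*R0 → (0, -1, 2, 4)  (L[2][0] := -4)
  R3 -= -2*R0 → (0, 1, 6, 9)  (L[3][0] := -2)

U[2][2] = 2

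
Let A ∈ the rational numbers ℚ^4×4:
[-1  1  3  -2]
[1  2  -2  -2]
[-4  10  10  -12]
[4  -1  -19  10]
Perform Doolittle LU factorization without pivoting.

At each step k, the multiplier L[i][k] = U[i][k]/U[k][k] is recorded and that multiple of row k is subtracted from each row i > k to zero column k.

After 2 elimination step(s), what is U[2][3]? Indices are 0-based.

[col 0] pivot -1
  R1 -= -1*R0 → (0, 3, 1, -4)  (L[1][0] := -1)
  R2 -= 4*R0 → (0, 6, -2, -4)  (L[2][0] := 4)
  R3 -= -4*R0 → (0, 3, -7, 2)  (L[3][0] := -4)
[col 1] pivot 3
  R2 -= 2*R1 → (0, 0, -4, 4)  (L[2][1] := 2)
  R3 -= 1*R1 → (0, 0, -8, 6)  (L[3][1] := 1)

U[2][3] = 4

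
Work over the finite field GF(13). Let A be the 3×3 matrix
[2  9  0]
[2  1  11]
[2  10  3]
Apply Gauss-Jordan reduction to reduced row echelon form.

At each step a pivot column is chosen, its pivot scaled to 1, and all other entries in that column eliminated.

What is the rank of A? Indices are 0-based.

rank = 3

pivot(0,0)=2: scale R0 → (1, 11, 0)
  clear (1,0): R1 −= (2)R0 → (0, 5, 11)
  clear (2,0): R2 −= (2)R0 → (0, 1, 3)
pivot(1,1)=5: scale R1 → (0, 1, 10)
  clear (0,1): R0 −= (11)R1 → (1, 0, 7)
  clear (2,1): R2 −= (1)R1 → (0, 0, 6)
pivot(2,2)=6: scale R2 → (0, 0, 1)
  clear (0,2): R0 −= (7)R2 → (1, 0, 0)
  clear (1,2): R1 −= (10)R2 → (0, 1, 0)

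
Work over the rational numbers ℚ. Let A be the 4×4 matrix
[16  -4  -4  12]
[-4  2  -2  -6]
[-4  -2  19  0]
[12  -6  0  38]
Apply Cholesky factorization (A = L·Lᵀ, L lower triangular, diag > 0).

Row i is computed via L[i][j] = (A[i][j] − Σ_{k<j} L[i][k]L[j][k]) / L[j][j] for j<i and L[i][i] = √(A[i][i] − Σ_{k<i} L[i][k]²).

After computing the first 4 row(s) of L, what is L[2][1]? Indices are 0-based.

Step 1: L[0][0] = √(16) = 4.
  L[1][0] = (-4) / L[0][0] = -1.
Step 2: L[1][1] = √(1) = 1.
  L[2][0] = (-4) / L[0][0] = -1.
  L[2][1] = (-3) / L[1][1] = -3.
Step 3: L[2][2] = √(9) = 3.
  L[3][0] = (12) / L[0][0] = 3.
  L[3][1] = (-3) / L[1][1] = -3.
  L[3][2] = (-6) / L[2][2] = -2.
Step 4: L[3][3] = √(16) = 4.

L[2][1] = -3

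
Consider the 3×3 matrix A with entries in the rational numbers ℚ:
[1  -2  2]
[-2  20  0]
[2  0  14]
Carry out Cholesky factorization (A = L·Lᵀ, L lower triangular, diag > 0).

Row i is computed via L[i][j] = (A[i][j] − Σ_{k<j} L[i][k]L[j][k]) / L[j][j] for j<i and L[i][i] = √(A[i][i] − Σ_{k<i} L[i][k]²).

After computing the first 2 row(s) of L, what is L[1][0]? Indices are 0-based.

L[1][0] = -2

Step 1: L[0][0] = √(1) = 1.
  L[1][0] = (-2) / L[0][0] = -2.
Step 2: L[1][1] = √(16) = 4.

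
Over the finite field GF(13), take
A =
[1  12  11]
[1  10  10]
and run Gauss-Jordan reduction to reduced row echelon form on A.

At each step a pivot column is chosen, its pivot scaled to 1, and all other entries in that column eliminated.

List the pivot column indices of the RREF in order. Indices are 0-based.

[1] R0 /= 1  ⇒  (1, 12, 11)
     R1 -= 1·R0  ⇒  (0, 11, 12)
[2] R1 /= 11  ⇒  (0, 1, 7)
     R0 -= 12·R1  ⇒  (1, 0, 5)

pivot columns: 0, 1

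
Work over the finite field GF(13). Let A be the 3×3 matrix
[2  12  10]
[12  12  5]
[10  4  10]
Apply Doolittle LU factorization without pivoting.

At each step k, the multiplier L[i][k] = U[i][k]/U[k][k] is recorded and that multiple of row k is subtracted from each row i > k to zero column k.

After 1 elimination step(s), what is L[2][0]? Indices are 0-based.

k=0: U[0][0]=2
  eliminate (1,0): mult=6, new row 1: (0, 5, 10); set L[1][0]=6
  eliminate (2,0): mult=5, new row 2: (0, 9, 12); set L[2][0]=5

L[2][0] = 5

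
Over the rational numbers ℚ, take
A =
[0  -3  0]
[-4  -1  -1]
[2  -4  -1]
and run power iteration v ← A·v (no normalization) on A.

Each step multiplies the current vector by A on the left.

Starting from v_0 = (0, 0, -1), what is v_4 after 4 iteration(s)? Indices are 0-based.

v_0 = (0, 0, -1).
v_1 = A·v_0 = (0, 1, 1).
v_2 = A·v_1 = (-3, -2, -5).
v_3 = A·v_2 = (6, 19, 7).
v_4 = A·v_3 = (-57, -50, -71).

v_4 = (-57, -50, -71)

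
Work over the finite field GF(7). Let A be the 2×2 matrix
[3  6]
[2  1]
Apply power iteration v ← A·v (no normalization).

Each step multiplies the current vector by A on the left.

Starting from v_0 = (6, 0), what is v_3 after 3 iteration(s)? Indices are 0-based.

v_3 = (1, 6)

v_0 = (6, 0).
v_1 = A·v_0 = (4, 5).
v_2 = A·v_1 = (0, 6).
v_3 = A·v_2 = (1, 6).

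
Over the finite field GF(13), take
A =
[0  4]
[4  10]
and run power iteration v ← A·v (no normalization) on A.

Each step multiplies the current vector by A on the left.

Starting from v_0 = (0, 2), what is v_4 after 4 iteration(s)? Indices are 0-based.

v_0 = (0, 2).
v_1 = A·v_0 = (8, 7).
v_2 = A·v_1 = (2, 11).
v_3 = A·v_2 = (5, 1).
v_4 = A·v_3 = (4, 4).

v_4 = (4, 4)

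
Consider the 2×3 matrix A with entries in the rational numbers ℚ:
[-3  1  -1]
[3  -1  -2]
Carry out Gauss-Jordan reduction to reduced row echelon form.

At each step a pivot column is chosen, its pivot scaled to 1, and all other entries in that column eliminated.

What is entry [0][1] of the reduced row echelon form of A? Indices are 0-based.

step 1: normalize row 0 (÷-3) = (1, -1/3, 1/3)
  row 1: subtract 3×row0 = (0, 0, -3)
skip col 1 (zero from row 1)
step 2: normalize row 1 (÷-3) = (0, 0, 1)
  row 0: subtract 1/3×row1 = (1, -1/3, 0)

M[0][1] = -1/3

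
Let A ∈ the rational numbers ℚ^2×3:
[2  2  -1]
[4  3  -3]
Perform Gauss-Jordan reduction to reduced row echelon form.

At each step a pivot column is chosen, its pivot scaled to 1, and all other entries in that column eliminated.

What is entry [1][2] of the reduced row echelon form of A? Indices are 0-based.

M[1][2] = 1

pivot(0,0)=2: scale R0 → (1, 1, -1/2)
  clear (1,0): R1 −= (4)R0 → (0, -1, -1)
pivot(1,1)=-1: scale R1 → (0, 1, 1)
  clear (0,1): R0 −= (1)R1 → (1, 0, -3/2)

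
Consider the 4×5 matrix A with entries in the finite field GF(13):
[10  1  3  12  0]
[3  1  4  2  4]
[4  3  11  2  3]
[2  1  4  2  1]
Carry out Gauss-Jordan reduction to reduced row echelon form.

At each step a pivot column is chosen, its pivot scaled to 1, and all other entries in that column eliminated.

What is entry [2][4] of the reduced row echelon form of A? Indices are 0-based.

M[2][4] = 1

[1] R0 /= 10  ⇒  (1, 4, 12, 9, 0)
     R1 -= 3·R0  ⇒  (0, 2, 7, 1, 4)
     R2 -= 4·R0  ⇒  (0, 0, 2, 5, 3)
     R3 -= 2·R0  ⇒  (0, 6, 6, 10, 1)
[2] R1 /= 2  ⇒  (0, 1, 10, 7, 2)
     R0 -= 4·R1  ⇒  (1, 0, 11, 7, 5)
     R3 -= 6·R1  ⇒  (0, 0, 11, 7, 2)
[3] R2 /= 2  ⇒  (0, 0, 1, 9, 8)
     R0 -= 11·R2  ⇒  (1, 0, 0, 12, 8)
     R1 -= 10·R2  ⇒  (0, 1, 0, 8, 0)
     R3 -= 11·R2  ⇒  (0, 0, 0, 12, 5)
[4] R3 /= 12  ⇒  (0, 0, 0, 1, 8)
     R0 -= 12·R3  ⇒  (1, 0, 0, 0, 3)
     R1 -= 8·R3  ⇒  (0, 1, 0, 0, 1)
     R2 -= 9·R3  ⇒  (0, 0, 1, 0, 1)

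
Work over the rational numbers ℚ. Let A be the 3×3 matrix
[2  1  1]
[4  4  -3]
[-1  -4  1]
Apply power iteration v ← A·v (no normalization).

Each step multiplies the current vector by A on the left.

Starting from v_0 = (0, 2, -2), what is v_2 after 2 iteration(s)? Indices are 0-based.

v_2 = (4, 86, -66)

v_0 = (0, 2, -2).
v_1 = A·v_0 = (0, 14, -10).
v_2 = A·v_1 = (4, 86, -66).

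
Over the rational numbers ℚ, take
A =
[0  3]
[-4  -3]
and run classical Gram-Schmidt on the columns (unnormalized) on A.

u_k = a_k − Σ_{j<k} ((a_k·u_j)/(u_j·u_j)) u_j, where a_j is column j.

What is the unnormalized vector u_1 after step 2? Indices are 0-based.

u_1 = (3, 0)

Step 1: u_0 = a_0 = (0, -4).
Step 2: u_1 = a_1 − (3/4)·u_0 = (3, 0).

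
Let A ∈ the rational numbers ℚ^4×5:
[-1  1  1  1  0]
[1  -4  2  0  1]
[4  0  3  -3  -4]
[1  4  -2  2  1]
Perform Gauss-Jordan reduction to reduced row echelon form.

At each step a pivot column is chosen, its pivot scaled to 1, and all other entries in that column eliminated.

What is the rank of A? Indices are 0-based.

rank = 4

pivot(0,0)=-1: scale R0 → (1, -1, -1, -1, 0)
  clear (1,0): R1 −= (1)R0 → (0, -3, 3, 1, 1)
  clear (2,0): R2 −= (4)R0 → (0, 4, 7, 1, -4)
  clear (3,0): R3 −= (1)R0 → (0, 5, -1, 3, 1)
pivot(1,1)=-3: scale R1 → (0, 1, -1, -1/3, -1/3)
  clear (0,1): R0 −= (-1)R1 → (1, 0, -2, -4/3, -1/3)
  clear (2,1): R2 −= (4)R1 → (0, 0, 11, 7/3, -8/3)
  clear (3,1): R3 −= (5)R1 → (0, 0, 4, 14/3, 8/3)
pivot(2,2)=11: scale R2 → (0, 0, 1, 7/33, -8/33)
  clear (0,2): R0 −= (-2)R2 → (1, 0, 0, -10/11, -9/11)
  clear (1,2): R1 −= (-1)R2 → (0, 1, 0, -4/33, -19/33)
  clear (3,2): R3 −= (4)R2 → (0, 0, 0, 42/11, 40/11)
pivot(3,3)=42/11: scale R3 → (0, 0, 0, 1, 20/21)
  clear (0,3): R0 −= (-10/11)R3 → (1, 0, 0, 0, 1/21)
  clear (1,3): R1 −= (-4/33)R3 → (0, 1, 0, 0, -29/63)
  clear (2,3): R2 −= (7/33)R3 → (0, 0, 1, 0, -4/9)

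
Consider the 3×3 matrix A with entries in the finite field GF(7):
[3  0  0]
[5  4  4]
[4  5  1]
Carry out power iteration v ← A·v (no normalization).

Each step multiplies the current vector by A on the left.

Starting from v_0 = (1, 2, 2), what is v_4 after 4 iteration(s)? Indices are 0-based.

v_0 = (1, 2, 2).
v_1 = A·v_0 = (3, 0, 2).
v_2 = A·v_1 = (2, 2, 0).
v_3 = A·v_2 = (6, 4, 4).
v_4 = A·v_3 = (4, 6, 6).

v_4 = (4, 6, 6)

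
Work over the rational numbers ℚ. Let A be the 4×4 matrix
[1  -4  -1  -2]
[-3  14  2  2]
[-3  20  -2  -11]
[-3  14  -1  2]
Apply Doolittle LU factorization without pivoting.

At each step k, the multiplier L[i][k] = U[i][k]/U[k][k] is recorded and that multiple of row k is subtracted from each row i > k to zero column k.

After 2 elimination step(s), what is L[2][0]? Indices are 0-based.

k=0: U[0][0]=1
  eliminate (1,0): mult=-3, new row 1: (0, 2, -1, -4); set L[1][0]=-3
  eliminate (2,0): mult=-3, new row 2: (0, 8, -5, -17); set L[2][0]=-3
  eliminate (3,0): mult=-3, new row 3: (0, 2, -4, -4); set L[3][0]=-3
k=1: U[1][1]=2
  eliminate (2,1): mult=4, new row 2: (0, 0, -1, -1); set L[2][1]=4
  eliminate (3,1): mult=1, new row 3: (0, 0, -3, 0); set L[3][1]=1

L[2][0] = -3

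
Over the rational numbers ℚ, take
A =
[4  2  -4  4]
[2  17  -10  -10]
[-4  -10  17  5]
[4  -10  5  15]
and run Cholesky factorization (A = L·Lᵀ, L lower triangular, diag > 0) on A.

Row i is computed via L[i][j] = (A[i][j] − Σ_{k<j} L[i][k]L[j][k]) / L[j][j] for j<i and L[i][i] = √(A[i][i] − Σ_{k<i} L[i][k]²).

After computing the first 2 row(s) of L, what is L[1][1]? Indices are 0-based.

Step 1: L[0][0] = √(4) = 2.
  L[1][0] = (2) / L[0][0] = 1.
Step 2: L[1][1] = √(16) = 4.

L[1][1] = 4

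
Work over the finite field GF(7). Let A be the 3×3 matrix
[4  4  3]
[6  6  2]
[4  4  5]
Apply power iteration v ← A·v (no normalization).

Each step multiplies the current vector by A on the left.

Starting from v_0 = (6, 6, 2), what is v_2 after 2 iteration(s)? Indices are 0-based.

v_0 = (6, 6, 2).
v_1 = A·v_0 = (5, 6, 2).
v_2 = A·v_1 = (1, 0, 5).

v_2 = (1, 0, 5)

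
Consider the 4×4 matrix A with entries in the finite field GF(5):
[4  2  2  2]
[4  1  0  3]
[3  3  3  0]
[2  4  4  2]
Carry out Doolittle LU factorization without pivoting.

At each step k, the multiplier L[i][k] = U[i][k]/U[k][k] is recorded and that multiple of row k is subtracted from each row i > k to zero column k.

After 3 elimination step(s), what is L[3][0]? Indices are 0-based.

L[3][0] = 3

[col 0] pivot 4
  R1 -= 1*R0 → (0, 4, 3, 1)  (L[1][0] := 1)
  R2 -= 2*R0 → (0, 4, 4, 1)  (L[2][0] := 2)
  R3 -= 3*R0 → (0, 3, 3, 1)  (L[3][0] := 3)
[col 1] pivot 4
  R2 -= 1*R1 → (0, 0, 1, 0)  (L[2][1] := 1)
  R3 -= 2*R1 → (0, 0, 2, 4)  (L[3][1] := 2)
[col 2] pivot 1
  R3 -= 2*R2 → (0, 0, 0, 4)  (L[3][2] := 2)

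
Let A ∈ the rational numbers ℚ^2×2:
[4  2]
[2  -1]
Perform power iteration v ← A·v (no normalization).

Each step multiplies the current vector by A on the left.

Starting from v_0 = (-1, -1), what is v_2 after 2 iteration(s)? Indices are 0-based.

v_0 = (-1, -1).
v_1 = A·v_0 = (-6, -1).
v_2 = A·v_1 = (-26, -11).

v_2 = (-26, -11)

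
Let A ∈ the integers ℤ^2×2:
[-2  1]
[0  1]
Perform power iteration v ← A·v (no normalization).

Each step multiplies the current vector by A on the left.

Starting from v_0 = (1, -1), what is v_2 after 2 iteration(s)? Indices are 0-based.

v_0 = (1, -1).
v_1 = A·v_0 = (-3, -1).
v_2 = A·v_1 = (5, -1).

v_2 = (5, -1)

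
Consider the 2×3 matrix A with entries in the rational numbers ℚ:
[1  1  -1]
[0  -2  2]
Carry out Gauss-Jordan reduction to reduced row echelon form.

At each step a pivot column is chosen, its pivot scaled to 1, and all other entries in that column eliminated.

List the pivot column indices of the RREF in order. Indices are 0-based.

pivot(0,0)=1: scale R0 → (1, 1, -1)
pivot(1,1)=-2: scale R1 → (0, 1, -1)
  clear (0,1): R0 −= (1)R1 → (1, 0, 0)

pivot columns: 0, 1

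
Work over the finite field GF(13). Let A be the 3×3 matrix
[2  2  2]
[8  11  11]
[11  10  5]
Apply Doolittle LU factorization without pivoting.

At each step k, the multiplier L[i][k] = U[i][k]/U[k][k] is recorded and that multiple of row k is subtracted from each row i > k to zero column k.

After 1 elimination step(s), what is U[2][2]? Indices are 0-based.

k=0: U[0][0]=2
  eliminate (1,0): mult=4, new row 1: (0, 3, 3); set L[1][0]=4
  eliminate (2,0): mult=12, new row 2: (0, 12, 7); set L[2][0]=12

U[2][2] = 7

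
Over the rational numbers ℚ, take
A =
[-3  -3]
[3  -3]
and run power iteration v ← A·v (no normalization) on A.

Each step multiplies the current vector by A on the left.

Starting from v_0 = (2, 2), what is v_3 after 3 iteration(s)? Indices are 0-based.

v_3 = (0, 216)

v_0 = (2, 2).
v_1 = A·v_0 = (-12, 0).
v_2 = A·v_1 = (36, -36).
v_3 = A·v_2 = (0, 216).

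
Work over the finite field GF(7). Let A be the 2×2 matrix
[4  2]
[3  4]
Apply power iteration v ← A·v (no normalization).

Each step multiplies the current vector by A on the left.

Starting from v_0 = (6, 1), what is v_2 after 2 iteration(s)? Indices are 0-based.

v_0 = (6, 1).
v_1 = A·v_0 = (5, 1).
v_2 = A·v_1 = (1, 5).

v_2 = (1, 5)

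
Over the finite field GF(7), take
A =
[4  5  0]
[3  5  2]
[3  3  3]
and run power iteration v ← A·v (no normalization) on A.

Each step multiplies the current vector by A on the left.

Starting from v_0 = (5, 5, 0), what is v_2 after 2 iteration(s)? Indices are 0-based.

v_2 = (2, 3, 2)

v_0 = (5, 5, 0).
v_1 = A·v_0 = (3, 5, 2).
v_2 = A·v_1 = (2, 3, 2).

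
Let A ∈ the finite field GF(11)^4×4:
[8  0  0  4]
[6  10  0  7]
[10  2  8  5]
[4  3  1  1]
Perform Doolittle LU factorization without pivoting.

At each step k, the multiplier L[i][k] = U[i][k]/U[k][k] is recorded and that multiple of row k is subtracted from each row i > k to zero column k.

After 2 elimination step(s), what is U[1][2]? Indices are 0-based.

[col 0] pivot 8
  R1 -= 9*R0 → (0, 10, 0, 4)  (L[1][0] := 9)
  R2 -= 4*R0 → (0, 2, 8, 0)  (L[2][0] := 4)
  R3 -= 6*R0 → (0, 3, 1, 10)  (L[3][0] := 6)
[col 1] pivot 10
  R2 -= 9*R1 → (0, 0, 8, 8)  (L[2][1] := 9)
  R3 -= 8*R1 → (0, 0, 1, 0)  (L[3][1] := 8)

U[1][2] = 0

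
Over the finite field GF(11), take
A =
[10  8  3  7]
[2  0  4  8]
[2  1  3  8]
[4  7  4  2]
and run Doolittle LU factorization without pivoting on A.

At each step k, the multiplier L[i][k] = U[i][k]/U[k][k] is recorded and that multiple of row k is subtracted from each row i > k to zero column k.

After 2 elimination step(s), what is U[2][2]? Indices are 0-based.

k=0: U[0][0]=10
  eliminate (1,0): mult=9, new row 1: (0, 5, 10, 0); set L[1][0]=9
  eliminate (2,0): mult=9, new row 2: (0, 6, 9, 0); set L[2][0]=9
  eliminate (3,0): mult=7, new row 3: (0, 6, 5, 8); set L[3][0]=7
k=1: U[1][1]=5
  eliminate (2,1): mult=10, new row 2: (0, 0, 8, 0); set L[2][1]=10
  eliminate (3,1): mult=10, new row 3: (0, 0, 4, 8); set L[3][1]=10

U[2][2] = 8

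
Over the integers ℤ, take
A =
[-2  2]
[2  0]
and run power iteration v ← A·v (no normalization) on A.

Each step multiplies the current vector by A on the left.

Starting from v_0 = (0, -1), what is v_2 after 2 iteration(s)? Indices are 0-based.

v_2 = (4, -4)

v_0 = (0, -1).
v_1 = A·v_0 = (-2, 0).
v_2 = A·v_1 = (4, -4).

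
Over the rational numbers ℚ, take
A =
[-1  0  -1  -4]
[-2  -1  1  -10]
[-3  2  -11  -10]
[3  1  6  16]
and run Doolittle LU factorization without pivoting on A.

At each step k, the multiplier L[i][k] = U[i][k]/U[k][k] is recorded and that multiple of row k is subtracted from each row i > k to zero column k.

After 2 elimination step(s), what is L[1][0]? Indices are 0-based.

L[1][0] = 2

[col 0] pivot -1
  R1 -= 2*R0 → (0, -1, 3, -2)  (L[1][0] := 2)
  R2 -= 3*R0 → (0, 2, -8, 2)  (L[2][0] := 3)
  R3 -= -3*R0 → (0, 1, 3, 4)  (L[3][0] := -3)
[col 1] pivot -1
  R2 -= -2*R1 → (0, 0, -2, -2)  (L[2][1] := -2)
  R3 -= -1*R1 → (0, 0, 6, 2)  (L[3][1] := -1)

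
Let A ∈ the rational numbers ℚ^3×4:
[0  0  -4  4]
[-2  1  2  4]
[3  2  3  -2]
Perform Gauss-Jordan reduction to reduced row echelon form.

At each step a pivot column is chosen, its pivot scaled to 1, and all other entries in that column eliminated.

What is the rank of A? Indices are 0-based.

[1] R0 <-> R1
[1] R0 /= -2  ⇒  (1, -1/2, -1, -2)
     R2 -= 3·R0  ⇒  (0, 7/2, 6, 4)
[2] R1 <-> R2
[2] R1 /= 7/2  ⇒  (0, 1, 12/7, 8/7)
     R0 -= -1/2·R1  ⇒  (1, 0, -1/7, -10/7)
[3] R2 /= -4  ⇒  (0, 0, 1, -1)
     R0 -= -1/7·R2  ⇒  (1, 0, 0, -11/7)
     R1 -= 12/7·R2  ⇒  (0, 1, 0, 20/7)

rank = 3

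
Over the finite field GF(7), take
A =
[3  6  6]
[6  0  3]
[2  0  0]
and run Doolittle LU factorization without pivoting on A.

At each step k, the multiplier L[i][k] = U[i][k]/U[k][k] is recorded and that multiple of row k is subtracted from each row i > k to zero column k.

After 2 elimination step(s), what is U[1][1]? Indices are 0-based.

[col 0] pivot 3
  R1 -= 2*R0 → (0, 2, 5)  (L[1][0] := 2)
  R2 -= 3*R0 → (0, 3, 3)  (L[2][0] := 3)
[col 1] pivot 2
  R2 -= 5*R1 → (0, 0, 6)  (L[2][1] := 5)

U[1][1] = 2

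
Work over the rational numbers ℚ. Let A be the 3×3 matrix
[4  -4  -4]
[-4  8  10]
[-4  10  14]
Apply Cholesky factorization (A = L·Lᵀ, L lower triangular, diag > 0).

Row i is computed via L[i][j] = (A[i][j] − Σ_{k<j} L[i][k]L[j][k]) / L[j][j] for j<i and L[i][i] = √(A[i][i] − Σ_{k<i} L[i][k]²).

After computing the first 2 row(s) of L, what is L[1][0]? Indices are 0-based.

Step 1: L[0][0] = √(4) = 2.
  L[1][0] = (-4) / L[0][0] = -2.
Step 2: L[1][1] = √(4) = 2.

L[1][0] = -2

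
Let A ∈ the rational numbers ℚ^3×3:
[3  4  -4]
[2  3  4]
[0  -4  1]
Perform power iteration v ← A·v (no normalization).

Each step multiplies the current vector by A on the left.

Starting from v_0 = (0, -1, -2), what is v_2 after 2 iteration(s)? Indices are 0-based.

v_2 = (-40, -17, 46)

v_0 = (0, -1, -2).
v_1 = A·v_0 = (4, -11, 2).
v_2 = A·v_1 = (-40, -17, 46).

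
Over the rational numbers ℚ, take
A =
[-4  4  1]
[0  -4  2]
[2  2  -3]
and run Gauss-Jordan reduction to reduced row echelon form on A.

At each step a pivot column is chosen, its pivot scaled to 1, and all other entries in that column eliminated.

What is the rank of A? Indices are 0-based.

step 1: normalize row 0 (÷-4) = (1, -1, -1/4)
  row 2: subtract 2×row0 = (0, 4, -5/2)
step 2: normalize row 1 (÷-4) = (0, 1, -1/2)
  row 0: subtract -1×row1 = (1, 0, -3/4)
  row 2: subtract 4×row1 = (0, 0, -1/2)
step 3: normalize row 2 (÷-1/2) = (0, 0, 1)
  row 0: subtract -3/4×row2 = (1, 0, 0)
  row 1: subtract -1/2×row2 = (0, 1, 0)

rank = 3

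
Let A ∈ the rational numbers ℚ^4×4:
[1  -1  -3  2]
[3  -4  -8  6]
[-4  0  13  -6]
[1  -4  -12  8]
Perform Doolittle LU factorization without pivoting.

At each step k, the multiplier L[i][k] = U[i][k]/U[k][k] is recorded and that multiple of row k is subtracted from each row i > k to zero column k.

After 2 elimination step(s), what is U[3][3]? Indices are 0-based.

Step 1: pivot at (0,0) is 1.
  row1 ← row1 − (3)·row0  ⇒  L[1][0]=3, U row1=(0, -1, 1, 0)
  row2 ← row2 − (-4)·row0  ⇒  L[2][0]=-4, U row2=(0, -4, 1, 2)
  row3 ← row3 − (1)·row0  ⇒  L[3][0]=1, U row3=(0, -3, -9, 6)
Step 2: pivot at (1,1) is -1.
  row2 ← row2 − (4)·row1  ⇒  L[2][1]=4, U row2=(0, 0, -3, 2)
  row3 ← row3 − (3)·row1  ⇒  L[3][1]=3, U row3=(0, 0, -12, 6)

U[3][3] = 6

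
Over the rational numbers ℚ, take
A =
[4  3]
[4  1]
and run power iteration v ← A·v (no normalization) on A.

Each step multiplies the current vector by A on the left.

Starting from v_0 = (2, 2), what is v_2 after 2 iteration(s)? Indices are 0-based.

v_2 = (86, 66)

v_0 = (2, 2).
v_1 = A·v_0 = (14, 10).
v_2 = A·v_1 = (86, 66).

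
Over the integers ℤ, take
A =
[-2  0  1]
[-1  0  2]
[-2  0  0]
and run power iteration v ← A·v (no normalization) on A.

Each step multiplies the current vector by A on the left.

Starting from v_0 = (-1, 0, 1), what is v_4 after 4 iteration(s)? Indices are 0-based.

v_4 = (4, 14, -4)

v_0 = (-1, 0, 1).
v_1 = A·v_0 = (3, 3, 2).
v_2 = A·v_1 = (-4, 1, -6).
v_3 = A·v_2 = (2, -8, 8).
v_4 = A·v_3 = (4, 14, -4).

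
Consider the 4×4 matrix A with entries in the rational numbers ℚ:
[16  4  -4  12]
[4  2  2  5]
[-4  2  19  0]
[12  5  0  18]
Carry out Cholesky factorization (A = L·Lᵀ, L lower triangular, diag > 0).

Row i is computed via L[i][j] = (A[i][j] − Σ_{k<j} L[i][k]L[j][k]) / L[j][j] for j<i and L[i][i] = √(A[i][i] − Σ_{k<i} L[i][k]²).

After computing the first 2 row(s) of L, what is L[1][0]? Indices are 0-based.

L[1][0] = 1

Step 1: L[0][0] = √(16) = 4.
  L[1][0] = (4) / L[0][0] = 1.
Step 2: L[1][1] = √(1) = 1.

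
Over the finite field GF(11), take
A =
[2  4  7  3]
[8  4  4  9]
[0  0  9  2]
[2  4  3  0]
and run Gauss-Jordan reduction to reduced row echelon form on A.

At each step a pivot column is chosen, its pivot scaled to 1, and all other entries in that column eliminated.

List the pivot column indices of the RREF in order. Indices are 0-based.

step 1: normalize row 0 (÷2) = (1, 2, 9, 7)
  row 1: subtract 8×row0 = (0, 10, 9, 8)
  row 3: subtract 2×row0 = (0, 0, 7, 8)
step 2: normalize row 1 (÷10) = (0, 1, 2, 3)
  row 0: subtract 2×row1 = (1, 0, 5, 1)
step 3: normalize row 2 (÷9) = (0, 0, 1, 10)
  row 0: subtract 5×row2 = (1, 0, 0, 6)
  row 1: subtract 2×row2 = (0, 1, 0, 5)
  row 3: subtract 7×row2 = (0, 0, 0, 4)
step 4: normalize row 3 (÷4) = (0, 0, 0, 1)
  row 0: subtract 6×row3 = (1, 0, 0, 0)
  row 1: subtract 5×row3 = (0, 1, 0, 0)
  row 2: subtract 10×row3 = (0, 0, 1, 0)

pivot columns: 0, 1, 2, 3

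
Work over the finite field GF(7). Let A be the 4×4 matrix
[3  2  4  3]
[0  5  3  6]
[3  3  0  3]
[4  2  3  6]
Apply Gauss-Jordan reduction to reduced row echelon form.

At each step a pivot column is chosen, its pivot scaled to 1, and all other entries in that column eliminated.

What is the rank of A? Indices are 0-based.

rank = 4

step 1: normalize row 0 (÷3) = (1, 3, 6, 1)
  row 2: subtract 3×row0 = (0, 1, 3, 0)
  row 3: subtract 4×row0 = (0, 4, 0, 2)
step 2: normalize row 1 (÷5) = (0, 1, 2, 4)
  row 0: subtract 3×row1 = (1, 0, 0, 3)
  row 2: subtract 1×row1 = (0, 0, 1, 3)
  row 3: subtract 4×row1 = (0, 0, 6, 0)
step 3: normalize row 2 (÷1) = (0, 0, 1, 3)
  row 1: subtract 2×row2 = (0, 1, 0, 5)
  row 3: subtract 6×row2 = (0, 0, 0, 3)
step 4: normalize row 3 (÷3) = (0, 0, 0, 1)
  row 0: subtract 3×row3 = (1, 0, 0, 0)
  row 1: subtract 5×row3 = (0, 1, 0, 0)
  row 2: subtract 3×row3 = (0, 0, 1, 0)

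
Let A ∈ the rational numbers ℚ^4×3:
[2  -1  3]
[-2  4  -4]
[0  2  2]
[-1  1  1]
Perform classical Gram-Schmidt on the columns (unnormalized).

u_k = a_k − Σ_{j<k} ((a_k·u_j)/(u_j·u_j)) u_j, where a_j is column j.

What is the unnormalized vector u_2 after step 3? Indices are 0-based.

u_2 = (-16/77, -16/11, 120/77, 192/77)

Step 1: u_0 = a_0 = (2, -2, 0, -1).
Step 2: u_1 = a_1 − (-11/9)·u_0 = (13/9, 14/9, 2, -2/9).
Step 3: u_2 = a_2 − (13/9)·u_0 − (17/77)·u_1 = (-16/77, -16/11, 120/77, 192/77).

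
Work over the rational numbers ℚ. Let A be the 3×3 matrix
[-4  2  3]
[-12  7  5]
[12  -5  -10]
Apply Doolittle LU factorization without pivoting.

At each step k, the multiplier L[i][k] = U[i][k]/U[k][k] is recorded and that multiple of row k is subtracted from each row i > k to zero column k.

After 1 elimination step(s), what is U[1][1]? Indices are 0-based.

k=0: U[0][0]=-4
  eliminate (1,0): mult=3, new row 1: (0, 1, -4); set L[1][0]=3
  eliminate (2,0): mult=-3, new row 2: (0, 1, -1); set L[2][0]=-3

U[1][1] = 1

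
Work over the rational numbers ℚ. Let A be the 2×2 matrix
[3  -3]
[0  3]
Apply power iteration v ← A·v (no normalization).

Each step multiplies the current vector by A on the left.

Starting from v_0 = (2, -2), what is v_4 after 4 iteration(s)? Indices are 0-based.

v_0 = (2, -2).
v_1 = A·v_0 = (12, -6).
v_2 = A·v_1 = (54, -18).
v_3 = A·v_2 = (216, -54).
v_4 = A·v_3 = (810, -162).

v_4 = (810, -162)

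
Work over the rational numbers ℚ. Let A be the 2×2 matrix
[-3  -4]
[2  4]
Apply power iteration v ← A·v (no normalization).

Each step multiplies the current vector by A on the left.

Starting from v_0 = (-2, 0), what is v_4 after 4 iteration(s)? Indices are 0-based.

v_4 = (14, -36)

v_0 = (-2, 0).
v_1 = A·v_0 = (6, -4).
v_2 = A·v_1 = (-2, -4).
v_3 = A·v_2 = (22, -20).
v_4 = A·v_3 = (14, -36).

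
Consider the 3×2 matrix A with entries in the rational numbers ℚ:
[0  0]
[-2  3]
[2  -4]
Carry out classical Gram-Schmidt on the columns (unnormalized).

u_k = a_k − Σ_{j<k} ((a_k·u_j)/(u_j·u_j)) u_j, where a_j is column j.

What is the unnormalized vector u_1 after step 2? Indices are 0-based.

Step 1: u_0 = a_0 = (0, -2, 2).
Step 2: u_1 = a_1 − (-7/4)·u_0 = (0, -1/2, -1/2).

u_1 = (0, -1/2, -1/2)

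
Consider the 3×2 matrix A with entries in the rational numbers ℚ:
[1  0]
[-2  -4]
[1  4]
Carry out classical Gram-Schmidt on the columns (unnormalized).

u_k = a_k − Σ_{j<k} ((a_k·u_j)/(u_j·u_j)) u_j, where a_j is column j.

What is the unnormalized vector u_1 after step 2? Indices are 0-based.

Step 1: u_0 = a_0 = (1, -2, 1).
Step 2: u_1 = a_1 − (2)·u_0 = (-2, 0, 2).

u_1 = (-2, 0, 2)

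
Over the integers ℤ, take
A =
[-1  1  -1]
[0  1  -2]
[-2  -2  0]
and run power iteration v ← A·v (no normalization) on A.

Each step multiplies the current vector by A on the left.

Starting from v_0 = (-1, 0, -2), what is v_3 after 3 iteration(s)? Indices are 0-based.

v_3 = (15, 28, 2)

v_0 = (-1, 0, -2).
v_1 = A·v_0 = (3, 4, 2).
v_2 = A·v_1 = (-1, 0, -14).
v_3 = A·v_2 = (15, 28, 2).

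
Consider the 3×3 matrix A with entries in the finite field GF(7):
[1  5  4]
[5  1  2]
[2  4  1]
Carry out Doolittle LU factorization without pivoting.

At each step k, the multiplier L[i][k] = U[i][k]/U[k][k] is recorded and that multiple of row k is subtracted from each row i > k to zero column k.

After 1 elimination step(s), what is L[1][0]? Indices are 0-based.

[col 0] pivot 1
  R1 -= 5*R0 → (0, 4, 3)  (L[1][0] := 5)
  R2 -= 2*R0 → (0, 1, 0)  (L[2][0] := 2)

L[1][0] = 5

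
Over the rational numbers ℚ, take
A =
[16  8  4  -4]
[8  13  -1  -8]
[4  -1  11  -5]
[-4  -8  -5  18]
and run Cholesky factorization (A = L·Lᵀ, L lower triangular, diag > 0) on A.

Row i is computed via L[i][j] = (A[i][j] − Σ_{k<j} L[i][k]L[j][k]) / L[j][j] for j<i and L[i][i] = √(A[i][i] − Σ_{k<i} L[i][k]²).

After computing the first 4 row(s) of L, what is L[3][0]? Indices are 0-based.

Step 1: L[0][0] = √(16) = 4.
  L[1][0] = (8) / L[0][0] = 2.
Step 2: L[1][1] = √(9) = 3.
  L[2][0] = (4) / L[0][0] = 1.
  L[2][1] = (-3) / L[1][1] = -1.
Step 3: L[2][2] = √(9) = 3.
  L[3][0] = (-4) / L[0][0] = -1.
  L[3][1] = (-6) / L[1][1] = -2.
  L[3][2] = (-6) / L[2][2] = -2.
Step 4: L[3][3] = √(9) = 3.

L[3][0] = -1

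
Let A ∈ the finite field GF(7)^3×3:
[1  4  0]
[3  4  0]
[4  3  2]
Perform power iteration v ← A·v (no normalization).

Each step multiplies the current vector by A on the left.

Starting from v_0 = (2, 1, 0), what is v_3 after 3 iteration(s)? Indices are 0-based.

v_0 = (2, 1, 0).
v_1 = A·v_0 = (6, 3, 4).
v_2 = A·v_1 = (4, 2, 6).
v_3 = A·v_2 = (5, 6, 6).

v_3 = (5, 6, 6)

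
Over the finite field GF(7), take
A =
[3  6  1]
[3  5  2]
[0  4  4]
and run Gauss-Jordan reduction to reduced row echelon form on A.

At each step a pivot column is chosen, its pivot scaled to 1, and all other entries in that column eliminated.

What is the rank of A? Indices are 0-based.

rank = 3

pivot(0,0)=3: scale R0 → (1, 2, 5)
  clear (1,0): R1 −= (3)R0 → (0, 6, 1)
pivot(1,1)=6: scale R1 → (0, 1, 6)
  clear (0,1): R0 −= (2)R1 → (1, 0, 0)
  clear (2,1): R2 −= (4)R1 → (0, 0, 1)
pivot(2,2)=1: scale R2 → (0, 0, 1)
  clear (1,2): R1 −= (6)R2 → (0, 1, 0)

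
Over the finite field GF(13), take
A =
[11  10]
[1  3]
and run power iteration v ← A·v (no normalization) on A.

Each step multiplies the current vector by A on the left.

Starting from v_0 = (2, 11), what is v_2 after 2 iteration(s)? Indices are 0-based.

v_2 = (8, 3)

v_0 = (2, 11).
v_1 = A·v_0 = (2, 9).
v_2 = A·v_1 = (8, 3).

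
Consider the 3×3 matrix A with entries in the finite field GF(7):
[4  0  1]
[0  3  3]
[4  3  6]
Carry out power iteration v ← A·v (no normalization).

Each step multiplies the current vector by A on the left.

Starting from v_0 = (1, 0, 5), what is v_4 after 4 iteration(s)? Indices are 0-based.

v_4 = (1, 2, 0)

v_0 = (1, 0, 5).
v_1 = A·v_0 = (2, 1, 6).
v_2 = A·v_1 = (0, 0, 5).
v_3 = A·v_2 = (5, 1, 2).
v_4 = A·v_3 = (1, 2, 0).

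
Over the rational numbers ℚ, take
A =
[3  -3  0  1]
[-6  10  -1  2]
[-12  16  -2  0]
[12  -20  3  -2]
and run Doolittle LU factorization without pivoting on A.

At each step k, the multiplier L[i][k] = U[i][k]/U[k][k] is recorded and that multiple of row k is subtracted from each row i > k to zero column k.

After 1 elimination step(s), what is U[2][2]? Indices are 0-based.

[col 0] pivot 3
  R1 -= -2*R0 → (0, 4, -1, 4)  (L[1][0] := -2)
  R2 -= -4*R0 → (0, 4, -2, 4)  (L[2][0] := -4)
  R3 -= 4*R0 → (0, -8, 3, -6)  (L[3][0] := 4)

U[2][2] = -2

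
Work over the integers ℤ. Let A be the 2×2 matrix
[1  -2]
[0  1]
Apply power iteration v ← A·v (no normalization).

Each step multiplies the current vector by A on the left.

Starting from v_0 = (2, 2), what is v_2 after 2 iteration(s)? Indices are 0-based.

v_2 = (-6, 2)

v_0 = (2, 2).
v_1 = A·v_0 = (-2, 2).
v_2 = A·v_1 = (-6, 2).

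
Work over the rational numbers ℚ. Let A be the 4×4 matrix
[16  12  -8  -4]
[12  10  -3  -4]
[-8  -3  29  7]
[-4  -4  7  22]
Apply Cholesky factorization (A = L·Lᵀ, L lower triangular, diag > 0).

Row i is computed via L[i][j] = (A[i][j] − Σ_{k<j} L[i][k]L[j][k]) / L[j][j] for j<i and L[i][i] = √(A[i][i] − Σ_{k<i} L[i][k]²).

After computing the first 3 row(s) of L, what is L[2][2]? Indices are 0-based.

Step 1: L[0][0] = √(16) = 4.
  L[1][0] = (12) / L[0][0] = 3.
Step 2: L[1][1] = √(1) = 1.
  L[2][0] = (-8) / L[0][0] = -2.
  L[2][1] = (3) / L[1][1] = 3.
Step 3: L[2][2] = √(16) = 4.

L[2][2] = 4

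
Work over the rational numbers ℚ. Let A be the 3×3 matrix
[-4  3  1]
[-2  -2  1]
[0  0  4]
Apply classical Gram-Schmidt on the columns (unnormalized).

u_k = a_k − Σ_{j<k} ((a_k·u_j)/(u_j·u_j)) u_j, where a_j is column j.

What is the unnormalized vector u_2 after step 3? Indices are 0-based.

u_2 = (0, 0, 4)

Step 1: u_0 = a_0 = (-4, -2, 0).
Step 2: u_1 = a_1 − (-2/5)·u_0 = (7/5, -14/5, 0).
Step 3: u_2 = a_2 − (-3/10)·u_0 − (-1/7)·u_1 = (0, 0, 4).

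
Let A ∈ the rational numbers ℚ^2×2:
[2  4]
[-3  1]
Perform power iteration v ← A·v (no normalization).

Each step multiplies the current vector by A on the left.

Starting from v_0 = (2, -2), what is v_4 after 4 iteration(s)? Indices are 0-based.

v_0 = (2, -2).
v_1 = A·v_0 = (-4, -8).
v_2 = A·v_1 = (-40, 4).
v_3 = A·v_2 = (-64, 124).
v_4 = A·v_3 = (368, 316).

v_4 = (368, 316)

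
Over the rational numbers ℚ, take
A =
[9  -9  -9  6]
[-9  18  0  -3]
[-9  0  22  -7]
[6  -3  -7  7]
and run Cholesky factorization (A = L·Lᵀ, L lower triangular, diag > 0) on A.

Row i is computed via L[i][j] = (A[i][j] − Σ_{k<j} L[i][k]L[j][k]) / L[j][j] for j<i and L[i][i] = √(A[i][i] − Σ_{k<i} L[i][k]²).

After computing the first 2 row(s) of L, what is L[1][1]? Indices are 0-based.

Step 1: L[0][0] = √(9) = 3.
  L[1][0] = (-9) / L[0][0] = -3.
Step 2: L[1][1] = √(9) = 3.

L[1][1] = 3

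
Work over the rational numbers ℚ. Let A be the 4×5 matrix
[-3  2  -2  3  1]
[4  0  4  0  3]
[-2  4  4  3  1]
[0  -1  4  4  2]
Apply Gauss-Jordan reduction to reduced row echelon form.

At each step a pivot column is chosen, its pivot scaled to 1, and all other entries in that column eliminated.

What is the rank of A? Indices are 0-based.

pivot(0,0)=-3: scale R0 → (1, -2/3, 2/3, -1, -1/3)
  clear (1,0): R1 −= (4)R0 → (0, 8/3, 4/3, 4, 13/3)
  clear (2,0): R2 −= (-2)R0 → (0, 8/3, 16/3, 1, 1/3)
pivot(1,1)=8/3: scale R1 → (0, 1, 1/2, 3/2, 13/8)
  clear (0,1): R0 −= (-2/3)R1 → (1, 0, 1, 0, 3/4)
  clear (2,1): R2 −= (8/3)R1 → (0, 0, 4, -3, -4)
  clear (3,1): R3 −= (-1)R1 → (0, 0, 9/2, 11/2, 29/8)
pivot(2,2)=4: scale R2 → (0, 0, 1, -3/4, -1)
  clear (0,2): R0 −= (1)R2 → (1, 0, 0, 3/4, 7/4)
  clear (1,2): R1 −= (1/2)R2 → (0, 1, 0, 15/8, 17/8)
  clear (3,2): R3 −= (9/2)R2 → (0, 0, 0, 71/8, 65/8)
pivot(3,3)=71/8: scale R3 → (0, 0, 0, 1, 65/71)
  clear (0,3): R0 −= (3/4)R3 → (1, 0, 0, 0, 151/142)
  clear (1,3): R1 −= (15/8)R3 → (0, 1, 0, 0, 29/71)
  clear (2,3): R2 −= (-3/4)R3 → (0, 0, 1, 0, -89/284)

rank = 4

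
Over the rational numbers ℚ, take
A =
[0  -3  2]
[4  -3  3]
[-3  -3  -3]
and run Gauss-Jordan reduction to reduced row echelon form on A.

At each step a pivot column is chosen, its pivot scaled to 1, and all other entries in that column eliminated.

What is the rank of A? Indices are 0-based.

rank = 3

[1] R0 <-> R1
[1] R0 /= 4  ⇒  (1, -3/4, 3/4)
     R2 -= -3·R0  ⇒  (0, -21/4, -3/4)
[2] R1 /= -3  ⇒  (0, 1, -2/3)
     R0 -= -3/4·R1  ⇒  (1, 0, 1/4)
     R2 -= -21/4·R1  ⇒  (0, 0, -17/4)
[3] R2 /= -17/4  ⇒  (0, 0, 1)
     R0 -= 1/4·R2  ⇒  (1, 0, 0)
     R1 -= -2/3·R2  ⇒  (0, 1, 0)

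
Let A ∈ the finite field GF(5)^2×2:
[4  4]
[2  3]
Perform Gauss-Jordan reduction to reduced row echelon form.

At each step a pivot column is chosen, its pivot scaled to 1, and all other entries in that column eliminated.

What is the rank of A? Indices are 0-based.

rank = 2

[1] R0 /= 4  ⇒  (1, 1)
     R1 -= 2·R0  ⇒  (0, 1)
[2] R1 /= 1  ⇒  (0, 1)
     R0 -= 1·R1  ⇒  (1, 0)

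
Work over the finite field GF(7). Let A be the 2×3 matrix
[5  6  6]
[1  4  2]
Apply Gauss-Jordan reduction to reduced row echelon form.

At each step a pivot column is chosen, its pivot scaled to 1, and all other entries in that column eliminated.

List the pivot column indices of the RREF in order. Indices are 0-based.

pivot(0,0)=5: scale R0 → (1, 4, 4)
  clear (1,0): R1 −= (1)R0 → (0, 0, 5)
col 1: no nonzero at/below row 1; advance.
pivot(1,2)=5: scale R1 → (0, 0, 1)
  clear (0,2): R0 −= (4)R1 → (1, 4, 0)

pivot columns: 0, 2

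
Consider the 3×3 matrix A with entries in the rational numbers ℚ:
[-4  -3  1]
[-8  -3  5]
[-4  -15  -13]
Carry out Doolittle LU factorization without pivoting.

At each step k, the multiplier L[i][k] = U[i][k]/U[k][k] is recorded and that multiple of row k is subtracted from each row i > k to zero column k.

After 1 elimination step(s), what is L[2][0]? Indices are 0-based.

[col 0] pivot -4
  R1 -= 2*R0 → (0, 3, 3)  (L[1][0] := 2)
  R2 -= 1*R0 → (0, -12, -14)  (L[2][0] := 1)

L[2][0] = 1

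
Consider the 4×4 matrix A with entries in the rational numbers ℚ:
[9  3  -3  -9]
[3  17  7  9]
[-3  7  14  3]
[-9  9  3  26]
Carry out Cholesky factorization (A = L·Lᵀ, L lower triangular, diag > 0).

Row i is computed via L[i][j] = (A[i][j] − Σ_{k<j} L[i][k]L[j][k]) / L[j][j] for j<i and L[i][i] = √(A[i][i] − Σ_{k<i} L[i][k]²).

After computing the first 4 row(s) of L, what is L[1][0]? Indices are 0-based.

L[1][0] = 1

Step 1: L[0][0] = √(9) = 3.
  L[1][0] = (3) / L[0][0] = 1.
Step 2: L[1][1] = √(16) = 4.
  L[2][0] = (-3) / L[0][0] = -1.
  L[2][1] = (8) / L[1][1] = 2.
Step 3: L[2][2] = √(9) = 3.
  L[3][0] = (-9) / L[0][0] = -3.
  L[3][1] = (12) / L[1][1] = 3.
  L[3][2] = (-6) / L[2][2] = -2.
Step 4: L[3][3] = √(4) = 2.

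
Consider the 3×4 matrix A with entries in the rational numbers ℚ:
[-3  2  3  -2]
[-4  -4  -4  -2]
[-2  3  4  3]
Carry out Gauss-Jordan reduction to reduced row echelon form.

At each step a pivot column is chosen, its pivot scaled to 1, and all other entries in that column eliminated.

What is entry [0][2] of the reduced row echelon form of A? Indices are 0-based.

M[0][2] = -1/5

pivot(0,0)=-3: scale R0 → (1, -2/3, -1, 2/3)
  clear (1,0): R1 −= (-4)R0 → (0, -20/3, -8, 2/3)
  clear (2,0): R2 −= (-2)R0 → (0, 5/3, 2, 13/3)
pivot(1,1)=-20/3: scale R1 → (0, 1, 6/5, -1/10)
  clear (0,1): R0 −= (-2/3)R1 → (1, 0, -1/5, 3/5)
  clear (2,1): R2 −= (5/3)R1 → (0, 0, 0, 9/2)
col 2: no nonzero at/below row 2; advance.
pivot(2,3)=9/2: scale R2 → (0, 0, 0, 1)
  clear (0,3): R0 −= (3/5)R2 → (1, 0, -1/5, 0)
  clear (1,3): R1 −= (-1/10)R2 → (0, 1, 6/5, 0)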